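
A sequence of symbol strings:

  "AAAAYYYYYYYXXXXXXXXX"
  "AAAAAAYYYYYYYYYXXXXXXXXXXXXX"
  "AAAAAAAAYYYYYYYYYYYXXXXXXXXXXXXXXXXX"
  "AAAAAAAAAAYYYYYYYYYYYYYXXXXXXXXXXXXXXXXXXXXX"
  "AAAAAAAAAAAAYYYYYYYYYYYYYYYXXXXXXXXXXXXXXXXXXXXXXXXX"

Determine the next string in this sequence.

AAAAAAAAAAAAAAYYYYYYYYYYYYYYYYYXXXXXXXXXXXXXXXXXXXXXXXXXXXXX

Each string has the form A^{2n} Y^{2n+3} X^{4n+1}, where the shown terms are n = 2, 3, 4, 5, 6.
Setting n = 7 gives 14, 17, 29 characters in each block.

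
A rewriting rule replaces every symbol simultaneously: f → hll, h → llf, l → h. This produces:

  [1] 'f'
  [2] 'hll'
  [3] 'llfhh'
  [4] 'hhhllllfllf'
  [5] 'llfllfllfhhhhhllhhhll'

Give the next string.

hhhllhhhllhhhllllfllfllfllfllfhhllfllfllfhh

φ(llfllfllfhhhhhllhhhll) expands symbol-by-symbol to h h hll h h hll h h hll llf llf llf llf llf h h llf llf llf h h; joining the 21 pieces gives the next term.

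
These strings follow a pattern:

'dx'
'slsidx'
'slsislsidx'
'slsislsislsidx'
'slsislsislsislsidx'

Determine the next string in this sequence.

Every step adds slsi at the front: s(k+1) = slsi·s(k).
So the next term is slsi·slsislsislsislsidx.

slsislsislsislsislsidx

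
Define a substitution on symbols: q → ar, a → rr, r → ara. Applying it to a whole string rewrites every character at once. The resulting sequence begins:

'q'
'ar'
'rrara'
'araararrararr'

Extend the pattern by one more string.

Rewriting the 13 symbols of araararrararr one by one yields rr ara rr rr ara rr ara ara rr ara rr ara ara; concatenated:

rrararrrrararraraararrararraraara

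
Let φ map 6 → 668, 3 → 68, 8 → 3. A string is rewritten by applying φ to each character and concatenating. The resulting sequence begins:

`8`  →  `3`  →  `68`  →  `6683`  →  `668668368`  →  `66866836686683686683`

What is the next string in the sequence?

668668366866836866866836686683686683668668368

φ(66866836686683686683) expands symbol-by-symbol to 668 668 3 668 668 3 68 668 668 3 668 668 3 68 668 3 668 668 3 68; joining the 20 pieces gives the next term.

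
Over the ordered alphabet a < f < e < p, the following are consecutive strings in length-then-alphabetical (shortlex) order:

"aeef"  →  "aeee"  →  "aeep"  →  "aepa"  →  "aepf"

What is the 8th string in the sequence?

Advancing 3 positions from aepf through aepf → aepe → aepp reaches term 8.

apaa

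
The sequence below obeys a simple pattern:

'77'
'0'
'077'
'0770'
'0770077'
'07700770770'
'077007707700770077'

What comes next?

Each term (from the third on) is the previous term followed by the one before it: term 3 = 0·77 = 077.
So term 8 is 077007707700770077·07700770770.

07700770770077007707700770770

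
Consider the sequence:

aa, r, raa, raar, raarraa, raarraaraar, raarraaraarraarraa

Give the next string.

raarraaraarraarraaraarraaraar

Each term (from the third on) is the previous term followed by the one before it: term 3 = r·aa = raa.
So term 8 is raarraaraarraarraa·raarraaraar.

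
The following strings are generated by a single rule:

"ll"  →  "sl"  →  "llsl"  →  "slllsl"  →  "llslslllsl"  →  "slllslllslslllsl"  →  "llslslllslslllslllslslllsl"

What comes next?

Each term (from the third on) is the two preceding terms concatenated in order: term 3 = ll·sl = llsl.
The next term joins slllslllslslllsl and llslslllslslllslllslslllsl.

slllslllslslllslllslslllslslllslllslslllsl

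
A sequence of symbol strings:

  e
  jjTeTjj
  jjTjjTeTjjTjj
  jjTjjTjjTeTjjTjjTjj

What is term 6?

s(k+1) = jjT·s(k)·Tjj, so each term gains jjT as a prefix and Tjj as a suffix.
From jjTjjTjjTeTjjTjjTjj, 2 further steps: jjTjjTjjTeTjjTjjTjj → jjTjjTjjTjjTeTjjTjjTjjTjj → (answer).

jjTjjTjjTjjTjjTeTjjTjjTjjTjjTjj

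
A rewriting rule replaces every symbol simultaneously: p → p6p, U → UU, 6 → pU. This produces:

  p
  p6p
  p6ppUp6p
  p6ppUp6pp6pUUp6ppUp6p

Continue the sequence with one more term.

Applying the rule to each of the 21 symbols of p6ppUp6pp6pUUp6ppUp6p gives the pieces p6p pU p6p p6p UU p6p pU p6p p6p pU p6p UU UU p6p pU p6p p6p UU p6p pU p6p, which concatenate to the answer.

p6ppUp6pp6pUUp6ppUp6pp6ppUp6pUUUUp6ppUp6pp6pUUp6ppUp6p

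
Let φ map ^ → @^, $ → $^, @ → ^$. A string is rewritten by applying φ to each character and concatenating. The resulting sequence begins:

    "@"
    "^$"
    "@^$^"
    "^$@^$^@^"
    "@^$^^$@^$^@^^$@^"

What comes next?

φ(@^$^^$@^$^@^^$@^) expands symbol-by-symbol to ^$ @^ $^ @^ @^ $^ ^$ @^ $^ @^ ^$ @^ @^ $^ ^$ @^; joining the 16 pieces gives the next term.

^$@^$^@^@^$^^$@^$^@^^$@^@^$^^$@^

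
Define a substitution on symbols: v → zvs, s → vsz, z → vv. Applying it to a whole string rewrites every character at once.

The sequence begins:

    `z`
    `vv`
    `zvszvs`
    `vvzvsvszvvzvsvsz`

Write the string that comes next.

zvszvsvvzvsvszzvsvszvvzvszvsvvzvsvszzvsvszvv

Applying the rule to each of the 16 symbols of vvzvsvszvvzvsvsz gives the pieces zvs zvs vv zvs vsz zvs vsz vv zvs zvs vv zvs vsz zvs vsz vv, which concatenate to the answer.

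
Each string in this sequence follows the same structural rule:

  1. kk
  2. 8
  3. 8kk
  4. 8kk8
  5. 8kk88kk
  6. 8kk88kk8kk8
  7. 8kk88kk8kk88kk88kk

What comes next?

Each term (from the third on) is the previous term followed by the one before it: term 3 = 8·kk = 8kk.
The next term joins 8kk88kk8kk88kk88kk and 8kk88kk8kk8.

8kk88kk8kk88kk88kk8kk88kk8kk8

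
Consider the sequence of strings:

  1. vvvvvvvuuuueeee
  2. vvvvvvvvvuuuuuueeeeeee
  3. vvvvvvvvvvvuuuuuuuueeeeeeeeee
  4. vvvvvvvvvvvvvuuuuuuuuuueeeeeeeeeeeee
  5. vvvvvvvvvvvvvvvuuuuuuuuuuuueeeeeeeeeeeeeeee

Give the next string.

Each string has the form v^{2n+3} u^{2n} e^{3n-2}, where the shown terms are n = 2, 3, 4, 5, 6.
For the next term, n = 7, so the run lengths are 17, 14, 19.

vvvvvvvvvvvvvvvvvuuuuuuuuuuuuuueeeeeeeeeeeeeeeeeee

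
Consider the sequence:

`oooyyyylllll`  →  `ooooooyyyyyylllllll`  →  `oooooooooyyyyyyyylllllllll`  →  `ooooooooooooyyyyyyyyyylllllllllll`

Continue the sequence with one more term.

The n-th term is 3n o's then 2n+2 y's then 2n+3 l's (n = 1, 2, …).
For the next term, n = 5, so the run lengths are 15, 12, 13.

oooooooooooooooyyyyyyyyyyyylllllllllllll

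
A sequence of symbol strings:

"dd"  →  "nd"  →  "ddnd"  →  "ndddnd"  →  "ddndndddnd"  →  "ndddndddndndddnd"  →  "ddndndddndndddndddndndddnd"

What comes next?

Each term (from the third on) is the two preceding terms concatenated in order: term 3 = dd·nd = ddnd.
The next term joins ndddndddndndddnd and ddndndddndndddndddndndddnd.

ndddndddndndddndddndndddndndddndddndndddnd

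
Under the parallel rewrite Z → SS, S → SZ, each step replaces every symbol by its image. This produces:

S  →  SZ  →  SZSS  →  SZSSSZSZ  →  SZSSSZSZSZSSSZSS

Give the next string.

SZSSSZSZSZSSSZSSSZSSSZSZSZSSSZSZ

φ(SZSSSZSZSZSSSZSS) expands symbol-by-symbol to SZ SS SZ SZ SZ SS SZ SS SZ SS SZ SZ SZ SS SZ SZ; joining the 16 pieces gives the next term.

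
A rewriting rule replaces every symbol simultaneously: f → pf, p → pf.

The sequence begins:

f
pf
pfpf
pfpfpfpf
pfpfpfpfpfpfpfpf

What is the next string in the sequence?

Rewriting the 16 symbols of pfpfpfpfpfpfpfpf one by one yields pf pf pf pf pf pf pf pf pf pf pf pf pf pf pf pf; concatenated:

pfpfpfpfpfpfpfpfpfpfpfpfpfpfpfpf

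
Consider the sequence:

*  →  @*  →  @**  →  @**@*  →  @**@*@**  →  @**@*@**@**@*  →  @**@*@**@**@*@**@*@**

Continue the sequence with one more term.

Each term (from the third on) is the previous term followed by the one before it: term 3 = @*·* = @**.
So term 8 is @**@*@**@**@*@**@*@**·@**@*@**@**@*.

@**@*@**@**@*@**@*@**@**@*@**@**@*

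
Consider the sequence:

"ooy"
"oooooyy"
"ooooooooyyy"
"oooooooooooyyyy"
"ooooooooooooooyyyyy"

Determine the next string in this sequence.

oooooooooooooooooyyyyyy

Each string has the form o^{3n-1} y^{n} (n = 1, 2, …).
For the next term, n = 6, so the run lengths are 17, 6.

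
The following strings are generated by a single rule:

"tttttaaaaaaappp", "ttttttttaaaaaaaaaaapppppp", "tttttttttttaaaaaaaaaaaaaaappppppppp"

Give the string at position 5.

tttttttttttttttttaaaaaaaaaaaaaaaaaaaaaaappppppppppppppp

Term n consists of 3n+2 t's, followed by 4n+3 a's, followed by 3n p's (n = 1, 2, …).
Setting n = 5 gives 17, 23, 15 characters in each block.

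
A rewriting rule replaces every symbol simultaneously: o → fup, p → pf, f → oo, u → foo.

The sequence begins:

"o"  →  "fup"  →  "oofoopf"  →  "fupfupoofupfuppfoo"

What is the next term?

Replace each of the 18 characters of fupfupoofupfuppfoo in place — oo foo pf oo foo pf fup fup oo foo pf oo foo pf pf oo fup fup — and concatenate.

oofoopfoofoopffupfupoofoopfoofoopfpfoofupfup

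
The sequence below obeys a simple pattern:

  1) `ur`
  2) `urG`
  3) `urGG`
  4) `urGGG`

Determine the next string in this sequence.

Each term is the previous one with G appended.
Applying this once more to urGGG:

urGGGG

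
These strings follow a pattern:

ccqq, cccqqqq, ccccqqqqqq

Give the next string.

Reading off run lengths: c runs 2, 3, 4; q runs 2, 4, 6 — each is linear in n (n = 1, 2, …).
For the next term, n = 4, so the run lengths are 5, 8.

cccccqqqqqqqq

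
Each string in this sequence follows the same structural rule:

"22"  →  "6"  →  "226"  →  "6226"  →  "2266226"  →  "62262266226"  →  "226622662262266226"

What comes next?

This is a Fibonacci-style word recurrence s(k) = s(k−2)·s(k−1): e.g. 22·6 = 226.
Continuing: 62262266226 · 226622662262266226 gives term 8.

62262266226226622662262266226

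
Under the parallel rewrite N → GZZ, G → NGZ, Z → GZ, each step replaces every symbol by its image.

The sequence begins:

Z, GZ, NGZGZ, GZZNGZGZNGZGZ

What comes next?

Rewriting the 13 symbols of GZZNGZGZNGZGZ one by one yields NGZ GZ GZ GZZ NGZ GZ NGZ GZ GZZ NGZ GZ NGZ GZ; concatenated:

NGZGZGZGZZNGZGZNGZGZGZZNGZGZNGZGZ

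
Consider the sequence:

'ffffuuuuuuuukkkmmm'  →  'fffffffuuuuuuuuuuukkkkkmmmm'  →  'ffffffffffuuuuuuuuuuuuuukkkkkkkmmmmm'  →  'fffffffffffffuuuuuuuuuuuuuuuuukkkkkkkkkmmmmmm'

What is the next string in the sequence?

ffffffffffffffffuuuuuuuuuuuuuuuuuuuukkkkkkkkkkkmmmmmmm

Each string has the form f^{3n-2} u^{3n+2} k^{2n-1} m^{n+1}, where the shown terms are n = 2, 3, 4, 5.
For the next term, n = 6, so the run lengths are 16, 20, 11, 7.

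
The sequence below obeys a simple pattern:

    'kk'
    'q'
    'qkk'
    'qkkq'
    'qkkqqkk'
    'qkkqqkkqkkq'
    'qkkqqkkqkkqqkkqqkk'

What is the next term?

Each term (from the third on) is the previous term followed by the one before it: term 3 = q·kk = qkk.
Continuing: qkkqqkkqkkqqkkqqkk · qkkqqkkqkkq gives term 8.

qkkqqkkqkkqqkkqqkkqkkqqkkqkkq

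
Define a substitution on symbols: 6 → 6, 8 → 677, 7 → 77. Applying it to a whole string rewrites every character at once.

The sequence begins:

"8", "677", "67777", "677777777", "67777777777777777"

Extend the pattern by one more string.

Replace each of the 17 characters of 67777777777777777 in place — 6 77 77 77 77 77 77 77 77 77 77 77 77 77 77 77 77 — and concatenate.

677777777777777777777777777777777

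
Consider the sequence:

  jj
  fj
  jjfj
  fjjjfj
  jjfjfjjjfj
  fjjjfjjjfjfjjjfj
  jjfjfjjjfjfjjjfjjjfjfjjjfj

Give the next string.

fjjjfjjjfjfjjjfjjjfjfjjjfjfjjjfjjjfjfjjjfj

This is a Fibonacci-style word recurrence s(k) = s(k−2)·s(k−1): e.g. jj·fj = jjfj.
So term 8 is fjjjfjjjfjfjjjfj·jjfjfjjjfjfjjjfjjjfjfjjjfj.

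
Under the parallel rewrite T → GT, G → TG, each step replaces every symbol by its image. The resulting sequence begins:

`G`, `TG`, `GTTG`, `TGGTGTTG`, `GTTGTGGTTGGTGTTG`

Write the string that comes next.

TGGTGTTGGTTGTGGTGTTGTGGTTGGTGTTG

Applying the rule to each of the 16 symbols of GTTGTGGTTGGTGTTG gives the pieces TG GT GT TG GT TG TG GT GT TG TG GT TG GT GT TG, which concatenate to the answer.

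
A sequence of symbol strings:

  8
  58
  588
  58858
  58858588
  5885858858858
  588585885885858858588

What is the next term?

5885858858858588585885885858858858

This is a Fibonacci-style word recurrence s(k) = s(k−1)·s(k−2): e.g. 58·8 = 588.
So term 8 is 588585885885858858588·5885858858858.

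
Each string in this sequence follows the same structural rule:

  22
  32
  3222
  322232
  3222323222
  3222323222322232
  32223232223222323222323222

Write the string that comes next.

322232322232223232223232223222323222322232

This is a Fibonacci-style word recurrence s(k) = s(k−1)·s(k−2): e.g. 32·22 = 3222.
So term 8 is 32223232223222323222323222·3222323222322232.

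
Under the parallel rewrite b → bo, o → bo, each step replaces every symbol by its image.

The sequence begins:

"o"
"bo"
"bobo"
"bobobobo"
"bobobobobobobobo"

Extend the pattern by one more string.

Rewriting the 16 symbols of bobobobobobobobo one by one yields bo bo bo bo bo bo bo bo bo bo bo bo bo bo bo bo; concatenated:

bobobobobobobobobobobobobobobobo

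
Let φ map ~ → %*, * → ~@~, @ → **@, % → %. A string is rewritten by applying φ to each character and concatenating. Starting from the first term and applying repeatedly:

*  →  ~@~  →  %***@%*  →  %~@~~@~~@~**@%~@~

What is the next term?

%%***@%*%***@%*%***@%*~@~~@~**@%%***@%*

Replace each of the 17 characters of %~@~~@~~@~**@%~@~ in place — % %* **@ %* %* **@ %* %* **@ %* ~@~ ~@~ **@ % %* **@ %* — and concatenate.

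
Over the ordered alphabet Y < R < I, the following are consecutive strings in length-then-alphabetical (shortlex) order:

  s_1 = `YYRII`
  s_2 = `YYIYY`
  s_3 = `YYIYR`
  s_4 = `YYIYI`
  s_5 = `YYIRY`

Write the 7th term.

YYIRI

Advancing 2 positions from YYIRY through YYIRY → YYIRR reaches term 7.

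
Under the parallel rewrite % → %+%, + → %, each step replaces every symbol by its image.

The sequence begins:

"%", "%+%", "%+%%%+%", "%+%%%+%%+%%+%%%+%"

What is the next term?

Rewriting the 17 symbols of %+%%%+%%+%%+%%%+% one by one yields %+% % %+% %+% %+% % %+% %+% % %+% %+% % %+% %+% %+% % %+%; concatenated:

%+%%%+%%+%%+%%%+%%+%%%+%%+%%%+%%+%%+%%%+%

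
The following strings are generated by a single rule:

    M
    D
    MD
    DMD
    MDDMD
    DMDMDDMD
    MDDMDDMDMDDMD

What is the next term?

This is a Fibonacci-style word recurrence s(k) = s(k−2)·s(k−1): e.g. M·D = MD.
The next term joins DMDMDDMD and MDDMDDMDMDDMD.

DMDMDDMDMDDMDDMDMDDMD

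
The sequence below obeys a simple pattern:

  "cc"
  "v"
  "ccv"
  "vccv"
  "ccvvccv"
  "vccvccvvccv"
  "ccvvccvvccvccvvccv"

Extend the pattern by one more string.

This is a Fibonacci-style word recurrence s(k) = s(k−2)·s(k−1): e.g. cc·v = ccv.
Continuing: vccvccvvccv · ccvvccvvccvccvvccv gives term 8.

vccvccvvccvccvvccvvccvccvvccv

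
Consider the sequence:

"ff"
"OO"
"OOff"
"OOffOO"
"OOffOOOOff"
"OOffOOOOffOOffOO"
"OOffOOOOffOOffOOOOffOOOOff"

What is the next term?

OOffOOOOffOOffOOOOffOOOOffOOffOOOOffOOffOO

This is a Fibonacci-style word recurrence s(k) = s(k−1)·s(k−2): e.g. OO·ff = OOff.
So term 8 is OOffOOOOffOOffOOOOffOOOOff·OOffOOOOffOOffOO.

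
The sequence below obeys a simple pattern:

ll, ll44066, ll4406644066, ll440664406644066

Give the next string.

Each term is the previous one with 44066 appended.
Applying this once more to ll440664406644066:

ll44066440664406644066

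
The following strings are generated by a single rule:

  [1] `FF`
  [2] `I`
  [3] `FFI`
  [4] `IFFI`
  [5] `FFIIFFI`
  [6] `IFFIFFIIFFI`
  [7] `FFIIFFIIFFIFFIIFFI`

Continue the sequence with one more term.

This is a Fibonacci-style word recurrence s(k) = s(k−2)·s(k−1): e.g. FF·I = FFI.
So term 8 is IFFIFFIIFFI·FFIIFFIIFFIFFIIFFI.

IFFIFFIIFFIFFIIFFIIFFIFFIIFFI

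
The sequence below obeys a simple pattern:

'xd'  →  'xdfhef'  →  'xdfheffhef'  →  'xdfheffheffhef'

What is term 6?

xdfheffheffheffheffhef

Every step adds fhef to the end: s(k+1) = s(k)·fhef.
From xdfheffheffhef, 2 further steps: xdfheffheffhef → xdfheffheffheffhef → (answer).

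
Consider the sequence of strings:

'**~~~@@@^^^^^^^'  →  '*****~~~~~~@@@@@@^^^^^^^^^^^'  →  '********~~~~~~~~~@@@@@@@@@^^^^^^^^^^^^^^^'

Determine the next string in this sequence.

***********~~~~~~~~~~~~@@@@@@@@@@@@^^^^^^^^^^^^^^^^^^^

Term n consists of 3n-1 *'s, followed by 3n ~'s, followed by 3n @'s, followed by 4n+3 ^'s (n = 1, 2, …).
For the next term, n = 4, so the run lengths are 11, 12, 12, 19.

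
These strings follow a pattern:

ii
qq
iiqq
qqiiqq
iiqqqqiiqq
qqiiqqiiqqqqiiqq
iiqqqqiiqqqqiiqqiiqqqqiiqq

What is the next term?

qqiiqqiiqqqqiiqqiiqqqqiiqqqqiiqqiiqqqqiiqq

This is a Fibonacci-style word recurrence s(k) = s(k−2)·s(k−1): e.g. ii·qq = iiqq.
The next term joins qqiiqqiiqqqqiiqq and iiqqqqiiqqqqiiqqiiqqqqiiqq.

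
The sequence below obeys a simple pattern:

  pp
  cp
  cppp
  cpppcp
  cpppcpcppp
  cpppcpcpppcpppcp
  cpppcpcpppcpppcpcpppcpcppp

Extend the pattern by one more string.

cpppcpcpppcpppcpcpppcpcpppcpppcpcpppcpppcp

This is a Fibonacci-style word recurrence s(k) = s(k−1)·s(k−2): e.g. cp·pp = cppp.
The next term joins cpppcpcpppcpppcpcpppcpcppp and cpppcpcpppcpppcp.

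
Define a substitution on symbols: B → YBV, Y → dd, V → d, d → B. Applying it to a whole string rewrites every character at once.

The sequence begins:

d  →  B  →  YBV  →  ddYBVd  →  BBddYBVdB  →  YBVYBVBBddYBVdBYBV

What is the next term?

ddYBVdddYBVdYBVYBVBBddYBVdBYBVddYBVd

φ(YBVYBVBBddYBVdBYBV) expands symbol-by-symbol to dd YBV d dd YBV d YBV YBV B B dd YBV d B YBV dd YBV d; joining the 18 pieces gives the next term.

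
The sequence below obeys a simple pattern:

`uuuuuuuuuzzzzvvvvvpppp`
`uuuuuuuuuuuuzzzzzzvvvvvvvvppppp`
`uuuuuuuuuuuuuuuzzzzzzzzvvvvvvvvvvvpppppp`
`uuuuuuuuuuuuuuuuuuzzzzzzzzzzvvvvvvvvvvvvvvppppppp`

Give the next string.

Each string has the form u^{3n+3} z^{2n} v^{3n-1} p^{n+2}, where the shown terms are n = 2, 3, 4, 5.
Setting n = 6 gives 21, 12, 17, 8 characters in each block.

uuuuuuuuuuuuuuuuuuuuuzzzzzzzzzzzzvvvvvvvvvvvvvvvvvpppppppp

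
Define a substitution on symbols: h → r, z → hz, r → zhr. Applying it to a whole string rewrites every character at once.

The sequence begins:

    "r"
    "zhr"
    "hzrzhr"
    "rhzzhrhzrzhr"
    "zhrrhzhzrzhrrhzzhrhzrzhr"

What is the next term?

Rewriting the 24 symbols of zhrrhzhzrzhrrhzzhrhzrzhr one by one yields hz r zhr zhr r hz r hz zhr hz r zhr zhr r hz hz r zhr r hz zhr hz r zhr; concatenated:

hzrzhrzhrrhzrhzzhrhzrzhrzhrrhzhzrzhrrhzzhrhzrzhr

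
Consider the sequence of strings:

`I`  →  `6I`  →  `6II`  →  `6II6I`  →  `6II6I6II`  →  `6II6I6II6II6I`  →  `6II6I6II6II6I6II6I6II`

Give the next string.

6II6I6II6II6I6II6I6II6II6I6II6II6I

From term 3 onward, concatenate the last term with the second-to-last: 6I·I = 6II, 6II·6I = 6II6I, …
So term 8 is 6II6I6II6II6I6II6I6II·6II6I6II6II6I.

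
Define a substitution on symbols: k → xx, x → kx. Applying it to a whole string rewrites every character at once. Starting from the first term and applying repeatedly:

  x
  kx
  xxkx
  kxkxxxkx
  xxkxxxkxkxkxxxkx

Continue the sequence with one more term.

kxkxxxkxkxkxxxkxxxkxxxkxkxkxxxkx

Applying the rule to each of the 16 symbols of xxkxxxkxkxkxxxkx gives the pieces kx kx xx kx kx kx xx kx xx kx xx kx kx kx xx kx, which concatenate to the answer.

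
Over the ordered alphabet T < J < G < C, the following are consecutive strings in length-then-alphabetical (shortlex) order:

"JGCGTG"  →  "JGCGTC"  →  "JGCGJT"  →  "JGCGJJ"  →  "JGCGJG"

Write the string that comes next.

Find the rightmost character of JGCGJG below C, bump it to the next letter, and reset everything to its right to T.

JGCGJC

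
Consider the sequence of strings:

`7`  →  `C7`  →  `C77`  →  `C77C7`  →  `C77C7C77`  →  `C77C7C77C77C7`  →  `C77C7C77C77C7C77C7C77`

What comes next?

From term 3 onward, concatenate the last term with the second-to-last: C7·7 = C77, C77·C7 = C77C7, …
The next term joins C77C7C77C77C7C77C7C77 and C77C7C77C77C7.

C77C7C77C77C7C77C7C77C77C7C77C77C7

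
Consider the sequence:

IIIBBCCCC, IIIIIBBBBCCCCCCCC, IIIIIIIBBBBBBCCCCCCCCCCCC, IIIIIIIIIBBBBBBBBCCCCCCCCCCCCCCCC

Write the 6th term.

IIIIIIIIIIIIIBBBBBBBBBBBBCCCCCCCCCCCCCCCCCCCCCCCC

Reading off run lengths: I runs 3, 5, 7, 9; B runs 2, 4, 6, 8; C runs 4, 8, 12, 16 — each is linear in n (n = 1, 2, …).
For term 6, n = 6, so the run lengths are 13, 12, 24.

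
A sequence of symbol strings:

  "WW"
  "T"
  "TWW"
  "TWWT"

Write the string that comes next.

TWWTTWW

From term 3 onward, concatenate the last term with the second-to-last: T·WW = TWW, TWW·T = TWWT, …
The next term joins TWWT and TWW.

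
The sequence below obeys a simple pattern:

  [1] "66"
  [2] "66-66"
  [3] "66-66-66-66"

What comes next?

Each string is two copies of the previous one joined by '-'.
Doubling 66-66-66-66 with '-' between the halves:

66-66-66-66-66-66-66-66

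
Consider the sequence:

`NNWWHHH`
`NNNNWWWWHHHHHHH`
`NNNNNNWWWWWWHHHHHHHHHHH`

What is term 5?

Term n consists of 2n N's, followed by 2n W's, followed by 4n-1 H's (n = 1, 2, …).
At n = 5 the blocks have lengths 10, 10, 19.

NNNNNNNNNNWWWWWWWWWWHHHHHHHHHHHHHHHHHHH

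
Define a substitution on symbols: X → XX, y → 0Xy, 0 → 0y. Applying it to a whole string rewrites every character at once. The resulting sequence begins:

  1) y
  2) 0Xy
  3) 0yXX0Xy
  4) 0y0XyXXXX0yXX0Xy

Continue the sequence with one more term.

Replace each of the 16 characters of 0y0XyXXXX0yXX0Xy in place — 0y 0Xy 0y XX 0Xy XX XX XX XX 0y 0Xy XX XX 0y XX 0Xy — and concatenate.

0y0Xy0yXX0XyXXXXXXXX0y0XyXXXX0yXX0Xy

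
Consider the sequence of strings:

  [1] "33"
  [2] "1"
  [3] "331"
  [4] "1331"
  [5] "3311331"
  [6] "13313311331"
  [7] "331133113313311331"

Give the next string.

Each term (from the third on) is the two preceding terms concatenated in order: term 3 = 33·1 = 331.
So term 8 is 13313311331·331133113313311331.

13313311331331133113313311331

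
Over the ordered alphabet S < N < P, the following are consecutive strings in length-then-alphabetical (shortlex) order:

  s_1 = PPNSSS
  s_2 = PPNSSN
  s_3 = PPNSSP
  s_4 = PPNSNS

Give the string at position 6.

PPNSNP

Continuing the enumeration 2 steps past PPNSNS: PPNSNS → PPNSNN → (answer).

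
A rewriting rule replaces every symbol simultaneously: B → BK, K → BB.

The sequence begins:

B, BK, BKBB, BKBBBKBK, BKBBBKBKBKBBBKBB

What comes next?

Applying the rule to each of the 16 symbols of BKBBBKBKBKBBBKBB gives the pieces BK BB BK BK BK BB BK BB BK BB BK BK BK BB BK BK, which concatenate to the answer.

BKBBBKBKBKBBBKBBBKBBBKBKBKBBBKBK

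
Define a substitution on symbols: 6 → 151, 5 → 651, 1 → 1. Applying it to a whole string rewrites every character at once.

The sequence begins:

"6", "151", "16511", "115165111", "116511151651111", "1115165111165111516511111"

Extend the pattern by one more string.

Rewriting the 25 symbols of 1115165111165111516511111 one by one yields 1 1 1 651 1 151 651 1 1 1 1 151 651 1 1 1 651 1 151 651 1 1 1 1 1; concatenated:

11165111516511111151651111651115165111111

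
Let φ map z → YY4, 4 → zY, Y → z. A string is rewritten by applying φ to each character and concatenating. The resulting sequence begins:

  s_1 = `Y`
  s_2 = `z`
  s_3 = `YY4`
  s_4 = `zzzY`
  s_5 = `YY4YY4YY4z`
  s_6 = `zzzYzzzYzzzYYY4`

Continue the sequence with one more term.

YY4YY4YY4zYY4YY4YY4zYY4YY4YY4zzzzY

φ(zzzYzzzYzzzYYY4) expands symbol-by-symbol to YY4 YY4 YY4 z YY4 YY4 YY4 z YY4 YY4 YY4 z z z zY; joining the 15 pieces gives the next term.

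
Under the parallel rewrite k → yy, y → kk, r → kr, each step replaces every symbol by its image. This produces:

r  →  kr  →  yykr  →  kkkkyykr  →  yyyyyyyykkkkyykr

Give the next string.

kkkkkkkkkkkkkkkkyyyyyyyykkkkyykr

φ(yyyyyyyykkkkyykr) expands symbol-by-symbol to kk kk kk kk kk kk kk kk yy yy yy yy kk kk yy kr; joining the 16 pieces gives the next term.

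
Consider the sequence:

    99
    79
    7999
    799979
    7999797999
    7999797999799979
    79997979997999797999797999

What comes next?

Each term (from the third on) is the previous term followed by the one before it: term 3 = 79·99 = 7999.
The next term joins 79997979997999797999797999 and 7999797999799979.

799979799979997979997979997999797999799979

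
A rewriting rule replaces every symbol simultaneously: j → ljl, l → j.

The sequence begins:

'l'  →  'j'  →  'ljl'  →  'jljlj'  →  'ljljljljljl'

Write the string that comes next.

jljljljljljljljljljlj

Apply φ to ljljljljljl symbol by symbol: l→j, j→ljl, l→j, j→ljl, l→j, j→ljl, l→j, j→ljl, l→j, j→ljl, l→j; joined: j ljl j ljl j ljl j ljl j ljl j.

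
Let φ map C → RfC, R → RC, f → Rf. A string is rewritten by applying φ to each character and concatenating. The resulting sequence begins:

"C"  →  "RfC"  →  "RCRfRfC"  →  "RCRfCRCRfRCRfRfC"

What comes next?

RCRfCRCRfRfCRCRfCRCRfRCRfCRCRfRCRfRfC

Replace each of the 16 characters of RCRfCRCRfRCRfRfC in place — RC RfC RC Rf RfC RC RfC RC Rf RC RfC RC Rf RC Rf RfC — and concatenate.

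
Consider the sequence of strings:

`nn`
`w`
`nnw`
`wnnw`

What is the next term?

Each term (from the third on) is the two preceding terms concatenated in order: term 3 = nn·w = nnw.
The next term joins nnw and wnnw.

nnwwnnw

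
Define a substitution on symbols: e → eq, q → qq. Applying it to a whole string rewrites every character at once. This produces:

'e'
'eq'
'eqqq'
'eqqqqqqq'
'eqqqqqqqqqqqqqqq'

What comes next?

Rewriting the 16 symbols of eqqqqqqqqqqqqqqq one by one yields eq qq qq qq qq qq qq qq qq qq qq qq qq qq qq qq; concatenated:

eqqqqqqqqqqqqqqqqqqqqqqqqqqqqqqq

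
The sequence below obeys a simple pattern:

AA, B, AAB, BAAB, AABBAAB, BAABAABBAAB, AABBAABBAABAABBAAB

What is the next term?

BAABAABBAABAABBAABBAABAABBAAB

Each term (from the third on) is the two preceding terms concatenated in order: term 3 = AA·B = AAB.
The next term joins BAABAABBAAB and AABBAABBAABAABBAAB.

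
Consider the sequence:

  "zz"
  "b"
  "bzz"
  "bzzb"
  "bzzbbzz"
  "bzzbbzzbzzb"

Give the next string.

bzzbbzzbzzbbzzbbzz

Each term (from the third on) is the previous term followed by the one before it: term 3 = b·zz = bzz.
Continuing: bzzbbzzbzzb · bzzbbzz gives term 7.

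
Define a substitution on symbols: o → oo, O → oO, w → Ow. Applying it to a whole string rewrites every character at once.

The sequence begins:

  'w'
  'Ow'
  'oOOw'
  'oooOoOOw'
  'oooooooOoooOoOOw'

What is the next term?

oooooooooooooooOoooooooOoooOoOOw

φ(oooooooOoooOoOOw) expands symbol-by-symbol to oo oo oo oo oo oo oo oO oo oo oo oO oo oO oO Ow; joining the 16 pieces gives the next term.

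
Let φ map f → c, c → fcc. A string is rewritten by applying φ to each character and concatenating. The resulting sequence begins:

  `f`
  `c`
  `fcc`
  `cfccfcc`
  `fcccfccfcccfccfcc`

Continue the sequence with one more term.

cfccfccfcccfccfcccfccfccfcccfccfcccfccfcc

Applying the rule to each of the 17 symbols of fcccfccfcccfccfcc gives the pieces c fcc fcc fcc c fcc fcc c fcc fcc fcc c fcc fcc c fcc fcc, which concatenate to the answer.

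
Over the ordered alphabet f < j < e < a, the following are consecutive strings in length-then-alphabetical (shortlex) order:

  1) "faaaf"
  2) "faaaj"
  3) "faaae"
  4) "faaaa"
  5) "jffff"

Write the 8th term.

jfffa

Continuing the enumeration 3 steps past jffff: jffff → jfffj → jfffe → (answer).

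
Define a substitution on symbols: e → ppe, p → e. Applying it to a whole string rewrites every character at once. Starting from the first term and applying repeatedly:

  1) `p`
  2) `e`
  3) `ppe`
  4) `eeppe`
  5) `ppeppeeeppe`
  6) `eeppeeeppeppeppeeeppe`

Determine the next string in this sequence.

Rewriting the 21 symbols of eeppeeeppeppeppeeeppe one by one yields ppe ppe e e ppe ppe ppe e e ppe e e ppe e e ppe ppe ppe e e ppe; concatenated:

ppeppeeeppeppeppeeeppeeeppeeeppeppeppeeeppe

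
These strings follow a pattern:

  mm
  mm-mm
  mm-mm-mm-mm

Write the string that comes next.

Every step duplicates the string with '-' between the halves.
So the next term is two copies of mm-mm-mm-mm with '-' between the halves.

mm-mm-mm-mm-mm-mm-mm-mm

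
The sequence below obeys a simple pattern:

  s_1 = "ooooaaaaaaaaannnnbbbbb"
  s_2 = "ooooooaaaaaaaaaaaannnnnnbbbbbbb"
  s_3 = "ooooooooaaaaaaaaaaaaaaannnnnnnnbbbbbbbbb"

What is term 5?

ooooooooooooaaaaaaaaaaaaaaaaaaaaannnnnnnnnnnnbbbbbbbbbbbbb

Reading off run lengths: o runs 4, 6, 8; a runs 9, 12, 15; n runs 4, 6, 8; b runs 5, 7, 9 — each is linear in n, where the shown terms are n = 2, 3, 4.
At n = 6 the blocks have lengths 12, 21, 12, 13.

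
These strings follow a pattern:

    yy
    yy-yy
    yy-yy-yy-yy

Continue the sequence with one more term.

Each string is two copies of the previous one joined by '-'.
Doubling yy-yy-yy-yy with '-' between the halves:

yy-yy-yy-yy-yy-yy-yy-yy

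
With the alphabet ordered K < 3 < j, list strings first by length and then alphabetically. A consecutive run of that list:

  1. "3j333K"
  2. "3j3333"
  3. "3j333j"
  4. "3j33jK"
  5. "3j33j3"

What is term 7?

Continuing the enumeration 2 steps past 3j33j3: 3j33j3 → 3j33jj → (answer).

3j3jKK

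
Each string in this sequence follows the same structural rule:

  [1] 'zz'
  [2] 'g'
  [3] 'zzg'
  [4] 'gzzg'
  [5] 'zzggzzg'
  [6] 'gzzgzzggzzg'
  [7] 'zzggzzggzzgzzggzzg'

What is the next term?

From term 3 onward, concatenate the second-to-last term with the last: zz·g = zzg, g·zzg = gzzg, …
The next term joins gzzgzzggzzg and zzggzzggzzgzzggzzg.

gzzgzzggzzgzzggzzggzzgzzggzzg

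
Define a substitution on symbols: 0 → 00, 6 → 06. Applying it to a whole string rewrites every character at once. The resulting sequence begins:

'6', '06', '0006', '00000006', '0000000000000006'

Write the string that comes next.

φ(0000000000000006) expands symbol-by-symbol to 00 00 00 00 00 00 00 00 00 00 00 00 00 00 00 06; joining the 16 pieces gives the next term.

00000000000000000000000000000006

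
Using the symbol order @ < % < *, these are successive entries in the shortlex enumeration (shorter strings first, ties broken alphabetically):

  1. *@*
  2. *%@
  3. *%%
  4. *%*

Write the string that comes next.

Treat *%* as a base-3 numeral over the given alphabet and add one, carrying through any trailing *'s.

**@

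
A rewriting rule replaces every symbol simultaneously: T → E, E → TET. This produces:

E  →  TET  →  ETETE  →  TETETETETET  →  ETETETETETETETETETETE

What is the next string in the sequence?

TETETETETETETETETETETETETETETETETETETETETET

Applying the rule to each of the 21 symbols of ETETETETETETETETETETE gives the pieces TET E TET E TET E TET E TET E TET E TET E TET E TET E TET E TET, which concatenate to the answer.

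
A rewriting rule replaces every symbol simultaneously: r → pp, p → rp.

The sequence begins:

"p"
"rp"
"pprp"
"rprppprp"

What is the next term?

pprppprprprppprp

Apply φ to rprppprp symbol by symbol: r→pp, p→rp, r→pp, p→rp, p→rp, p→rp, r→pp, p→rp; joined: pp rp pp rp rp rp pp rp.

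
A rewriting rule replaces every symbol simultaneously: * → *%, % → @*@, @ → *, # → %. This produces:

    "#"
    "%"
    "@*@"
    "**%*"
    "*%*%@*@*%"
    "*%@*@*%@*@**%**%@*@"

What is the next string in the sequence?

φ(*%@*@*%@*@**%**%@*@) expands symbol-by-symbol to *% @*@ * *% * *% @*@ * *% * *% *% @*@ *% *% @*@ * *% *; joining the 19 pieces gives the next term.

*%@*@**%**%@*@**%**%*%@*@*%*%@*@**%*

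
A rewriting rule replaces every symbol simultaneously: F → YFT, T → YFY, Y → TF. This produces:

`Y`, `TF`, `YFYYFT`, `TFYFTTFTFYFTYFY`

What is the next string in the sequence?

YFYYFTTFYFTYFYYFYYFTYFYYFTTFYFTYFYTFYFTTF

Replace each of the 15 characters of TFYFTTFTFYFTYFY in place — YFY YFT TF YFT YFY YFY YFT YFY YFT TF YFT YFY TF YFT TF — and concatenate.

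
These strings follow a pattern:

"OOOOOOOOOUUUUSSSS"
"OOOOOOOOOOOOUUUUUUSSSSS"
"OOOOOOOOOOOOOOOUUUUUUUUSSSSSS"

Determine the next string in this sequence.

Each string has the form O^{3n+3} U^{2n} S^{n+2}, where the shown terms are n = 2, 3, 4.
Setting n = 5 gives 18, 10, 7 characters in each block.

OOOOOOOOOOOOOOOOOOUUUUUUUUUUSSSSSSS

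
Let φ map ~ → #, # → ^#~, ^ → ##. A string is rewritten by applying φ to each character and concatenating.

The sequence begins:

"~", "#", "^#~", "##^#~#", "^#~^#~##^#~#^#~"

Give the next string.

Rewriting the 15 symbols of ^#~^#~##^#~#^#~ one by one yields ## ^#~ # ## ^#~ # ^#~ ^#~ ## ^#~ # ^#~ ## ^#~ #; concatenated:

##^#~###^#~#^#~^#~##^#~#^#~##^#~#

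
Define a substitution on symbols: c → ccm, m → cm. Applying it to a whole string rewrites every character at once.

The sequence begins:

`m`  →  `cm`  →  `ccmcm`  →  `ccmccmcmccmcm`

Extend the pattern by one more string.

Rewriting the 13 symbols of ccmccmcmccmcm one by one yields ccm ccm cm ccm ccm cm ccm cm ccm ccm cm ccm cm; concatenated:

ccmccmcmccmccmcmccmcmccmccmcmccmcm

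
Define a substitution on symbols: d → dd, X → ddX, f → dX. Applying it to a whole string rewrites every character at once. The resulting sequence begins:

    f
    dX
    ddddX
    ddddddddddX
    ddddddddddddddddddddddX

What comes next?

φ(ddddddddddddddddddddddX) expands symbol-by-symbol to dd dd dd dd dd dd dd dd dd dd dd dd dd dd dd dd dd dd dd dd dd dd ddX; joining the 23 pieces gives the next term.

ddddddddddddddddddddddddddddddddddddddddddddddX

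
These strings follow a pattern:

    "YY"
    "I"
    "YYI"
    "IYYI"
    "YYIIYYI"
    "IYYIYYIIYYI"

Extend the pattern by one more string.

YYIIYYIIYYIYYIIYYI

Each term (from the third on) is the two preceding terms concatenated in order: term 3 = YY·I = YYI.
The next term joins YYIIYYI and IYYIYYIIYYI.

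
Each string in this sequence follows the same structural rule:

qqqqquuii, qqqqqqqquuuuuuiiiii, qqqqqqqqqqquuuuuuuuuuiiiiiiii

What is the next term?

Each string has the form q^{3n+2} u^{4n-2} i^{3n-1} (n = 1, 2, …).
Setting n = 4 gives 14, 14, 11 characters in each block.

qqqqqqqqqqqqqquuuuuuuuuuuuuuiiiiiiiiiii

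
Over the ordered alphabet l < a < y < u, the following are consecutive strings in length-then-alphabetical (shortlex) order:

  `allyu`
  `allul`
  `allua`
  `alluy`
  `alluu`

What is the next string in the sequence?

Treat alluu as a base-4 numeral over the given alphabet and add one, carrying through any trailing u's.

alall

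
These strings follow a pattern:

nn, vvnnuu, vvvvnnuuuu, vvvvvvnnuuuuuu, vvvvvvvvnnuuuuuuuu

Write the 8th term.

s(k+1) = vv·s(k)·uu, so each term gains vv as a prefix and uu as a suffix.
From vvvvvvvvnnuuuuuuuu, 3 further steps: vvvvvvvvnnuuuuuuuu → vvvvvvvvvvnnuuuuuuuuuu → vvvvvvvvvvvvnnuuuuuuuuuuuu → (answer).

vvvvvvvvvvvvvvnnuuuuuuuuuuuuuu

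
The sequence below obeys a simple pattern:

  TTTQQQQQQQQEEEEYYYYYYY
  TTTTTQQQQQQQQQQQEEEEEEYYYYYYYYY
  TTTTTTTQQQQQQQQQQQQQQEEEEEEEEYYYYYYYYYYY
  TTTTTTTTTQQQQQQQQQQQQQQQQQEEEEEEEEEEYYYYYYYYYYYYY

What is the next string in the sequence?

TTTTTTTTTTTQQQQQQQQQQQQQQQQQQQQEEEEEEEEEEEEYYYYYYYYYYYYYYY

Term n consists of 2n-1 T's, followed by 3n+2 Q's, followed by 2n E's, followed by 2n+3 Y's, where the shown terms are n = 2, 3, 4, 5.
At n = 6 the blocks have lengths 11, 20, 12, 15.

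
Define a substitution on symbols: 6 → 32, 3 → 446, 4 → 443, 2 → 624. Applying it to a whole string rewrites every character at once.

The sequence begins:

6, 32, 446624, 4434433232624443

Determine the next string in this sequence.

44344344644344344644662444662432624443443443446

Replace each of the 16 characters of 4434433232624443 in place — 443 443 446 443 443 446 446 624 446 624 32 624 443 443 443 446 — and concatenate.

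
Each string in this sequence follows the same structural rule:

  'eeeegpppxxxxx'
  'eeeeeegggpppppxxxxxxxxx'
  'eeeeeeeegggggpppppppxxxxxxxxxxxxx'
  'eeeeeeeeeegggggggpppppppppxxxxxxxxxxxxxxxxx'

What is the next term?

eeeeeeeeeeeegggggggggpppppppppppxxxxxxxxxxxxxxxxxxxxx

Each string has the form e^{2n+2} g^{2n-1} p^{2n+1} x^{4n+1} (n = 1, 2, …).
For the next term, n = 5, so the run lengths are 12, 9, 11, 21.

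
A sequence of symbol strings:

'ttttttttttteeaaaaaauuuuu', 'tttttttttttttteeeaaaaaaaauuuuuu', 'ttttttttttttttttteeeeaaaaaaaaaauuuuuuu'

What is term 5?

Each string has the form t^{3n+2} e^{n-1} a^{2n} u^{n+2}, where the shown terms are n = 3, 4, 5.
At n = 7 the blocks have lengths 23, 6, 14, 9.

ttttttttttttttttttttttteeeeeeaaaaaaaaaaaaaauuuuuuuuu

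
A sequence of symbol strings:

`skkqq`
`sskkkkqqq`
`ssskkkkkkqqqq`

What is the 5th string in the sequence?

ssssskkkkkkkkkkqqqqqq

Term n consists of n s's, followed by 2n k's, followed by n+1 q's (n = 1, 2, …).
At n = 5 the blocks have lengths 5, 10, 6.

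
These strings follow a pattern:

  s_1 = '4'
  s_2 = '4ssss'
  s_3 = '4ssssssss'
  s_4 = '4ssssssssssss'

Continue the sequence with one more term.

Each term is the previous one with ssss appended.
One more step from 4ssssssssssss gives the answer.

4ssssssssssssssss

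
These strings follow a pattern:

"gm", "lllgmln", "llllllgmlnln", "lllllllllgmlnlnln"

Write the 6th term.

Every step adds lll to the front and ln to the end of the previous string.
From lllllllllgmlnlnln, 2 further steps: lllllllllgmlnlnln → llllllllllllgmlnlnlnln → (answer).

lllllllllllllllgmlnlnlnlnln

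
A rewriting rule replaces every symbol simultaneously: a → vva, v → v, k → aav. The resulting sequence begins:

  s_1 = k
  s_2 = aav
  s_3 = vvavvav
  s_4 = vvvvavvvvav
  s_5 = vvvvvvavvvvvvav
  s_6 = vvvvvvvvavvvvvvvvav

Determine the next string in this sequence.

Rewriting the 19 symbols of vvvvvvvvavvvvvvvvav one by one yields v v v v v v v v vva v v v v v v v v vva v; concatenated:

vvvvvvvvvvavvvvvvvvvvav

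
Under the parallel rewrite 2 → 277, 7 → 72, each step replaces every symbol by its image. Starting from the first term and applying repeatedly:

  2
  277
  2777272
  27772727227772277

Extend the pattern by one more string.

27772727227772277722772777272722772777272

φ(27772727227772277) expands symbol-by-symbol to 277 72 72 72 277 72 277 72 277 277 72 72 72 277 277 72 72; joining the 17 pieces gives the next term.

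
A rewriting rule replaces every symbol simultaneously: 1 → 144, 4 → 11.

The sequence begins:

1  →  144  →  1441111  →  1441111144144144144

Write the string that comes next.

14411111441441441441441111144111114411111441111

φ(1441111144144144144) expands symbol-by-symbol to 144 11 11 144 144 144 144 144 11 11 144 11 11 144 11 11 144 11 11; joining the 19 pieces gives the next term.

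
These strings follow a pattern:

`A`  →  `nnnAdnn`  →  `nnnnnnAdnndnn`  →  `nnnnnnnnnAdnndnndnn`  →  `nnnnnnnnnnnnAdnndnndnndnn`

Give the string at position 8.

nnnnnnnnnnnnnnnnnnnnnAdnndnndnndnndnndnndnn

s(k+1) = nnn·s(k)·dnn, so each term gains nnn as a prefix and dnn as a suffix.
From nnnnnnnnnnnnAdnndnndnndnn, 3 further steps: nnnnnnnnnnnnAdnndnndnndnn → nnnnnnnnnnnnnnnAdnndnndnndnndnn → nnnnnnnnnnnnnnnnnnAdnndnndnndnndnndnn → (answer).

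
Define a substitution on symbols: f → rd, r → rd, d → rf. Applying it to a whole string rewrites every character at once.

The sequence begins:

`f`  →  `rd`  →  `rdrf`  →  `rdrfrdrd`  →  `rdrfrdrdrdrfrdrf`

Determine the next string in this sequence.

φ(rdrfrdrdrdrfrdrf) expands symbol-by-symbol to rd rf rd rd rd rf rd rf rd rf rd rd rd rf rd rd; joining the 16 pieces gives the next term.

rdrfrdrdrdrfrdrfrdrfrdrdrdrfrdrd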